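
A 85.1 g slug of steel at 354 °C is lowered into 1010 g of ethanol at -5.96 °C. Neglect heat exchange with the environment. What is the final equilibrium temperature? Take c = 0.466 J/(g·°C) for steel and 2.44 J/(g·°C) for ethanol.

T_f ≈ -0.3 °C

T_f is the heat-capacity-weighted average of the initial temperatures:
T_f = (39.66×354 + 2464.4×(-5.96)) / (39.66 + 2464.4)
    = -649.39 / 2504.1 ≈ -0.26 °C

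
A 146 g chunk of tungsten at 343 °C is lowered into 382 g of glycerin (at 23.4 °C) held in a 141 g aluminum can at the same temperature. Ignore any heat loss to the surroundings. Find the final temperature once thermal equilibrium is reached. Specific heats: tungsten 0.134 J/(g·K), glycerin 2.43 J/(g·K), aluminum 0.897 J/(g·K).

Setting the total heat transfer to zero:
146·0.134·(T − 343) + 382·2.43·(T − 23.4) + 141·0.897·(T − 23.4) = 0
19.56(T − 343) + 928.26(T − 23.4) + 126.48(T − 23.4) = 0
(19.56 + 928.26 + 126.48) T = 19.56·343 + 928.26·23.4 + 126.48·23.4
T ≈ 29.22 °C

T_f ≈ 29.2 °C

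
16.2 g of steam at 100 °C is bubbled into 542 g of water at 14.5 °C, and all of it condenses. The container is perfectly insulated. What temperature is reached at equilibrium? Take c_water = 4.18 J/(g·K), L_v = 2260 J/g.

Energy balance with sensible and latent terms:
latent heat released on condensation: 16.2×2260 = 36612; condensed water 100 °C→T: 67.72(T − 100); water warms: 542×4.18×(T − 14.5) = 2265.6(T − 14.5)
2333.3 T = 36612 + 6771.6 + 32851 = 76234
T ≈ 32.67 °C — below 100 °C, confirming all the steam condensed.

T_f ≈ 32.7 °C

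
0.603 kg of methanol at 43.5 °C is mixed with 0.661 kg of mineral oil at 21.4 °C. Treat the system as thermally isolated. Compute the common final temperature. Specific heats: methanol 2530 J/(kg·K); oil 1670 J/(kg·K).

Heat lost by the methanol equals heat gained by the oil:
0.603·2530·(43.5 − T) = 0.661·1670·(T − 21.4)
1525.6(43.5 − T) = 1103.9(T − 21.4)
2629.5 T = 89986  ⇒  T ≈ 34.22 °C

T_f ≈ 34.2 °C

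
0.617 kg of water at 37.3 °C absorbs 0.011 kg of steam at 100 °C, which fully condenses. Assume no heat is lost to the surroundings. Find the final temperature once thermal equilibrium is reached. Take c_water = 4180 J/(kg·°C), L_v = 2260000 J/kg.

T_f ≈ 47.9 °C

Conservation of energy gives ΣQ = 0:
steam→water at 100 °C releases m L_v = 0.011×2260000 = 24860
  condensed water 100 °C→T: 45.98(T − 100)
  water warms: 0.617×4180×(T − 37.3) = 2579.1(T − 37.3)
2625 T = 24860 + 4598 + 96199 = 125657
T ≈ 47.87 °C (< 100 °C, so full condensation is consistent).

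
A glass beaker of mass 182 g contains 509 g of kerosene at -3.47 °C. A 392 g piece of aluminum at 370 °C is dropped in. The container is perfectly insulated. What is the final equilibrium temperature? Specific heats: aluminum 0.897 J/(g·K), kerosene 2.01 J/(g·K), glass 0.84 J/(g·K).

T_f ≈ 82.5 °C

Let T be the final temperature. ΣQ_i = 0:
392·0.897·(T − 370) + 509·2.01·(T − (-3.47)) + 182·0.84·(T − (-3.47)) = 0
351.62(T − 370) + 1023.1(T − (-3.47)) + 152.88(T − (-3.47)) = 0
(351.62 + 1023.1 + 152.88) T = 351.62·370 + 1023.1·(-3.47) + 152.88·(-3.47)
T ≈ 82.50 °C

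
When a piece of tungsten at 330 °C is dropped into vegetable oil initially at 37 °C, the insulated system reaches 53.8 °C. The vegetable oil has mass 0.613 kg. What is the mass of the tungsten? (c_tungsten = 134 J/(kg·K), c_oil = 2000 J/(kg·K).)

m ≈ 0.557 kg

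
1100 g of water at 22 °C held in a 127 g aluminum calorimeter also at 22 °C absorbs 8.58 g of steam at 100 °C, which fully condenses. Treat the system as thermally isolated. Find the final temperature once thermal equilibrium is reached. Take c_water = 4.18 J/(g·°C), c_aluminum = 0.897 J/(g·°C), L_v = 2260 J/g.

T_f ≈ 26.7 °C

Sum of m c ΔT and latent-heat terms is zero:
steam→water at 100 °C releases m L_v = 8.58×2260 = 19391; condensate cools 100→T: 8.58×4.18×(T − 100) = 35.86(T − 100); original water: 4598(T − 22); aluminum cup: 127×0.897×(T − 22) = 113.92(T − 22)
4747.8 T = 19391 + 3586.4 + 103662 = 126639
T ≈ 26.67 °C (< 100 °C, so full condensation is consistent).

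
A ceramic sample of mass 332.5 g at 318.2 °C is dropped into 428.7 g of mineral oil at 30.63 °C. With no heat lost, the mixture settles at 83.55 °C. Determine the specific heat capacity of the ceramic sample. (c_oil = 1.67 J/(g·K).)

c ≈ 0.486 J/(g·K)

Conservation of energy gives ΣQ = 0:
332.5×c×(83.55 − 318.2) + 428.7×1.67×(83.55 − 30.63) = 0
-78021 c = -37887
c = -37887/-78021 ≈ 0.4856 J/(g·K)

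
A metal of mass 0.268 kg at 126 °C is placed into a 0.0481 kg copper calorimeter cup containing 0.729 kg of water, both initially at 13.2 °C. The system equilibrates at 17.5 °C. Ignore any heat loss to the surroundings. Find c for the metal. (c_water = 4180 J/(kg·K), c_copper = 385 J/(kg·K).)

c ≈ 453 J/(kg·K)

Heat gained plus heat lost sum to zero:
0.268×c×(17.5 − 126) + 0.729×4180×(17.5 − 13.2) + 0.0481×385×(17.5 − 13.2) = 0
-29.08 c = -13183
c = -13183/-29.08 ≈ 453.4 J/(kg·K)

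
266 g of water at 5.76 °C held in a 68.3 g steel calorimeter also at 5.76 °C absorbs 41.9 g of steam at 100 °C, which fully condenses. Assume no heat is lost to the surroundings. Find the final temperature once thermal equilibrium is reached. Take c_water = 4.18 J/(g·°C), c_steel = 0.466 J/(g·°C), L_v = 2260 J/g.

T_f ≈ 90.1 °C

Energy balance with sensible and latent terms:
steam→water at 100 °C releases m L_v = 41.9·2260 = 94694
  condensed water 100 °C→T: 175.14(T − 100)
  water warms: 266·4.18·(T − 5.76) = 1111.9(T − 5.76)
  steel cup: 68.3·0.466·(T − 5.76) = 31.83(T − 5.76)
1318.8 T = 94694 + 17514 + 6587.8 = 118796
T ≈ 90.08 °C — below 100 °C, confirming all the steam condensed.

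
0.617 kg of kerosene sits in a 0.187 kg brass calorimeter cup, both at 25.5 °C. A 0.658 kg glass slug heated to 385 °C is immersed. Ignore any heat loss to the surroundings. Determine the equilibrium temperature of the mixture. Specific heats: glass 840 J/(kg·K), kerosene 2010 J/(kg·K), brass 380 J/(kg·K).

T_f ≈ 132.1 °C

T_f = Σ m_i c_i T_i / Σ m_i c_i:
T_f = (552.72*385 + 1240.2*25.5 + 71.06*25.5) / (552.72 + 1240.2 + 71.06)
    = 246234 / 1864 ≈ 132.10 °C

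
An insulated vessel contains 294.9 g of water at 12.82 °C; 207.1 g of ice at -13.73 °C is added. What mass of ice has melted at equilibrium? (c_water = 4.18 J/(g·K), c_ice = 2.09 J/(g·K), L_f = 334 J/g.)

Heat available from the water dropping to 0 °C: 294.9×4.18×12.82 = 15803 J.
Warming the ice to 0 °C takes 207.1×2.09×13.73 = 5942.9 J, leaving 9860.1 J for melting.
Fully melting the ice requires m_ice L_f = 207.1×334 = 69171 J.
That's not enough to melt it all — equilibrium is at 0 °C with ice remaining.
m_melt = 9860.1 / L_f = 29.52 g.

m_melted ≈ 29.5 g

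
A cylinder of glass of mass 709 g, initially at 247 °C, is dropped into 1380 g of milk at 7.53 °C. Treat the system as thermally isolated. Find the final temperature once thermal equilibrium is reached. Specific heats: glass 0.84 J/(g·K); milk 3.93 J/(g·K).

T_f ≈ 31.2 °C

Taking heat into each body as positive, Σ m c ΔT = 0:
709·0.84·(T − 247) + 1380·3.93·(T − 7.53) = 0
595.56(T − 247) + 5423.4(T − 7.53) = 0
(595.56 + 5423.4) T = 595.56·247 + 5423.4·7.53
T = 187942 / 6019 = 31.2 °C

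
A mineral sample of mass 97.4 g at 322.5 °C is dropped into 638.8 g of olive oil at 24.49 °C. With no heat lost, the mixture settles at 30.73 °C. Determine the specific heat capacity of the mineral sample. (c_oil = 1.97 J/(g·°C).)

Net heat exchanged in the isolated system is zero:
97.4×c×(30.73 − 322.5) + 638.8×1.97×(30.73 − 24.49) = 0
-28418 c = -7852.6
c = -7852.6/-28418 ≈ 0.2763 J/(g·°C)

c ≈ 0.276 J/(g·°C)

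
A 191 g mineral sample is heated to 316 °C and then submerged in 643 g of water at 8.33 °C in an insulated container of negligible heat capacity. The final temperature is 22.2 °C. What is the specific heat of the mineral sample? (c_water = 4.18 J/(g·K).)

c ≈ 0.664 J/(g·K)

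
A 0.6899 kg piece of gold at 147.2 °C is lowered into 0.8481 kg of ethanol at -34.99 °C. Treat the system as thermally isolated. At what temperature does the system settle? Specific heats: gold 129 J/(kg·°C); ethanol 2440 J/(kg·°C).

T_f ≈ -27.5 °C

Taking heat into each body as positive, Σ m c ΔT = 0:
0.6899*129*(T − 147.2) + 0.8481*2440*(T − (-34.99)) = 0
89(T − 147.2) + 2069.4(T − (-34.99)) = 0
2158.4 T = -59307
T = -59307/2158.4 ≈ -27.48 °C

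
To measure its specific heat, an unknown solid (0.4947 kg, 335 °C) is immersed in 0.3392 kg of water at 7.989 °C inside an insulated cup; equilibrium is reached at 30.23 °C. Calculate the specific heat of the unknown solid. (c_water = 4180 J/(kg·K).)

c ≈ 209 J/(kg·K)

Taking heat into each body as positive, Σ m c ΔT = 0:
0.4947×c×(30.23 − 335) + 0.3392×4180×(30.23 − 7.989) = 0
-150.77 c = -31535
c = -31535/-150.77 ≈ 209.2 J/(kg·K)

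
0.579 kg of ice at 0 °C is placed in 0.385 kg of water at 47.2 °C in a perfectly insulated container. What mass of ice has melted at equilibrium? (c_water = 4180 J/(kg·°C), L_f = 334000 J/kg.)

m_melted ≈ 0.227 kg

Cooling the water to 0 °C releases 0.385×4180×47.2 = 75959 J.
To melt every bit of ice: 0.579×334000 = 193386 J.
75959 J < 193386 J, so only part of the ice melts and the system sits at 0 °C.
Mass melted = 75959/334000 ≈ 0.2274 kg.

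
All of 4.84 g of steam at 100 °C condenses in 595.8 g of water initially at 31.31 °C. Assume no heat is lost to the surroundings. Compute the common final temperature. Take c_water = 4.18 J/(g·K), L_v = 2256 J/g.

Conservation of energy gives ΣQ = 0:
condense steam: −4.84×2256 = −10919; condensed water 100 °C→T: 20.23(T − 100); water warms: 595.8×4.18×(T − 31.31) = 2490.4(T − 31.31)
2510.7 T = 10919 + 2023.1 + 77976 = 90918
T ≈ 36.21 °C, under the boiling point, so the assumption holds.

T_f ≈ 36.2 °C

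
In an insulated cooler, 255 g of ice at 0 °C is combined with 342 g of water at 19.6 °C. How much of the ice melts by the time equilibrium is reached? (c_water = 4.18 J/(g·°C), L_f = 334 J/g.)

Cooling the water to 0 °C releases 342·4.18·19.6 = 28019 J.
To melt every bit of ice: 255·334 = 85170 J.
28019 J < 85170 J, so only part of the ice melts and the system sits at 0 °C.
Mass melted = 28019/334 ≈ 83.89 g.

m_melted ≈ 83.9 g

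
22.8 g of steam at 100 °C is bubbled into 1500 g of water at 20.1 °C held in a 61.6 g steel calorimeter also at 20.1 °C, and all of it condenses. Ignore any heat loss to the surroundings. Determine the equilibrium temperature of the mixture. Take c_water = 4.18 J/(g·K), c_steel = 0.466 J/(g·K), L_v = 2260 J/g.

T_f ≈ 29.3 °C

Energy conservation, ΣQ = 0:
latent heat released on condensation: 22.8·2260 = 51528
  condensate cools 100→T: 22.8·4.18·(T − 100) = 95.3(T − 100)
  water warms: 1500·4.18·(T − 20.1) = 6270(T − 20.1)
  steel cup: 61.6·0.466·(T − 20.1) = 28.71(T − 20.1)
6394 T = 51528 + 9530.4 + 126604 = 187662
T ≈ 29.35 °C (< 100 °C, so full condensation is consistent).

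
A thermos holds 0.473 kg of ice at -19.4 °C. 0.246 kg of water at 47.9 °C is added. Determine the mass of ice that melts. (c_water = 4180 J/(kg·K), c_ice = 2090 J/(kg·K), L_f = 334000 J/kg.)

m_melted ≈ 0.09 kg

Water can give up m c ΔT = 0.246×4180×47.9 = 49255 J before reaching 0 °C.
Warming the ice to 0 °C takes 0.473×2090×19.4 = 19178 J, leaving 30076 J for melting.
Fully melting the ice requires m_ice L_f = 0.473×334000 = 157982 J.
That's not enough to melt it all — equilibrium is at 0 °C with ice remaining.
Mass melted = 30076/334000 ≈ 0.09005 kg.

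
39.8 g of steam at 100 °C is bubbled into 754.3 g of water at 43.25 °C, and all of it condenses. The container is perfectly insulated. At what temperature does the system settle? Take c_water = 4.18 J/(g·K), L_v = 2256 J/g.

T_f ≈ 73.1 °C

Net heat exchanged in the isolated system is zero:
condense steam: −39.8×2256 = −89789
  condensed water 100 °C→T: 166.36(T − 100)
  water warms: 754.3×4.18×(T − 43.25) = 3153(T − 43.25)
3319.3 T = 89789 + 16636 + 136366 = 242791
T ≈ 73.14 °C, under the boiling point, so the assumption holds.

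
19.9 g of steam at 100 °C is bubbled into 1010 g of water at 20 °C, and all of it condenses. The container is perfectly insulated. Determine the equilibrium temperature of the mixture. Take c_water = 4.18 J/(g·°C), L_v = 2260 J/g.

Heat gained plus heat lost sum to zero:
condense steam: −19.9·2260 = −44974; condensate cools 100→T: 19.9·4.18·(T − 100) = 83.18(T − 100); original water: 4221.8(T − 20)
4305 T = 44974 + 8318.2 + 84436 = 137728
T ≈ 31.99 °C — below 100 °C, confirming all the steam condensed.

T_f ≈ 32.0 °C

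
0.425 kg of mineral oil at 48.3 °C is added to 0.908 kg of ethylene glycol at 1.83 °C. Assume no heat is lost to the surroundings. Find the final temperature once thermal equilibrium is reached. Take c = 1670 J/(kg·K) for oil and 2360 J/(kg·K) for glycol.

T_f ≈ 13.4 °C

|Q_oil| = |Q_glycol|:
0.425·1670·(48.3 − T) = 0.908·2360·(T − 1.83)
709.75(48.3 − T) = 2142.9(T − 1.83)
2852.6 T = 38202  ⇒  T ≈ 13.39 °C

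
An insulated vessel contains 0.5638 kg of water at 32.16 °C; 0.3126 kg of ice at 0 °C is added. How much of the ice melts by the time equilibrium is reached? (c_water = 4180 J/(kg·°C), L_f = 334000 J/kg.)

m_melted ≈ 0.227 kg

Heat available from the water dropping to 0 °C: 0.5638×4180×32.16 = 75791 J.
Fully melting the ice requires m_ice L_f = 0.3126×334000 = 104408 J.
75791 J < 104408 J, so only part of the ice melts and the system sits at 0 °C.
Mass melted = 75791/334000 ≈ 0.2269 kg.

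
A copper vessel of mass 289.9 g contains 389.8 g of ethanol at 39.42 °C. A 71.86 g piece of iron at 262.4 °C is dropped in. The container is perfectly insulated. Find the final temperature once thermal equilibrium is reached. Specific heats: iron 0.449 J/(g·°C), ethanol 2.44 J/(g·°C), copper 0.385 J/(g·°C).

T_f ≈ 46.0 °C

With ΣQ=0 the equilibrium temperature is the m·c-weighted mean:
T_f = (32.27·262.4 + 951.11·39.42 + 111.61·39.42) / (32.27 + 951.11 + 111.61)
    = 50359 / 1095 ≈ 45.99 °C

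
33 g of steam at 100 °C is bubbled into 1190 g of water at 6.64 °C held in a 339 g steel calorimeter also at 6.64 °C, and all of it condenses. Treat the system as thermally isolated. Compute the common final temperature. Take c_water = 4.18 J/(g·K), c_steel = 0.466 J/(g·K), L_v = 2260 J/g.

T_f ≈ 23.2 °C

Net heat exchanged in the isolated system is zero:
condense steam: −33·2260 = −74580; condensate cools 100→T: 33·4.18·(T − 100) = 137.94(T − 100); original water: 4974.2(T − 6.64); cup: 157.97(T − 6.64)
5270.1 T = 74580 + 13794 + 34078 = 122452
T ≈ 23.24 °C (< 100 °C, so full condensation is consistent).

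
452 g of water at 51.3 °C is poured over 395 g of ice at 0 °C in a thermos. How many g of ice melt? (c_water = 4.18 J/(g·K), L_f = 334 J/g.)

m_melted ≈ 290 g

Cooling the water to 0 °C releases 452·4.18·51.3 = 96924 J.
To melt every bit of ice: 395·334 = 131930 J.
That's not enough to melt it all — equilibrium is at 0 °C with ice remaining.
m_melt = 96924 / L_f = 290.2 g.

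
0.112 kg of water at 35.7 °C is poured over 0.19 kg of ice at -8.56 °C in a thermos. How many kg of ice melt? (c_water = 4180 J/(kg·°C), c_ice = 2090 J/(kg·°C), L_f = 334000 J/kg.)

Water can give up m c ΔT = 0.112×4180×35.7 = 16713 J before reaching 0 °C.
Of that, 0.19×2090×8.56 = 3399.2 J goes to bring the ice to 0 °C, leaving 13314 J.
Fully melting the ice requires m_ice L_f = 0.19×334000 = 63460 J.
Since 13314 < 63460 J, not all the ice melts; equilibrium is at 0 °C.
Mass melted = 13314/334000 ≈ 0.03986 kg.

m_melted ≈ 0.0399 kg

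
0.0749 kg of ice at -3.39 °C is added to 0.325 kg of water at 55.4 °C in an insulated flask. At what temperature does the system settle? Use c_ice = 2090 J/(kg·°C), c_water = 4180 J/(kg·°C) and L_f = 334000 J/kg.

Heat gained plus heat lost sum to zero:
ice -3.39→0 °C: 0.0749×2090×3.39 = 530.67; fusion: m_ice L_f = 0.0749×334000 = 25017; meltwater 0→T: 0.0749×4180×T = 313.08 T; water cools: 0.325×4180×(T − 55.4) = 1358.5(T − 55.4)
1671.6 T = 75261 − 25547 = 49714
T ≈ 29.74 °C. Since T > 0 °C, the all-ice-melts assumption holds.

T_f ≈ 29.7 °C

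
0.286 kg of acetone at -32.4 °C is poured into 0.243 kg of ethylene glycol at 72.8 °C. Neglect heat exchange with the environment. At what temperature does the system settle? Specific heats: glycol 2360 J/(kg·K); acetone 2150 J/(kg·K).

Set heat shed by the hot body equal to heat absorbed by the cold body:
0.243×2360×(72.8 − T) = 0.286×2150×(T − (-32.4))
573.48(72.8 − T) = 614.9(T − (-32.4))
1188.4 T = 21827  ⇒  T ≈ 18.37 °C

T_f ≈ 18.4 °C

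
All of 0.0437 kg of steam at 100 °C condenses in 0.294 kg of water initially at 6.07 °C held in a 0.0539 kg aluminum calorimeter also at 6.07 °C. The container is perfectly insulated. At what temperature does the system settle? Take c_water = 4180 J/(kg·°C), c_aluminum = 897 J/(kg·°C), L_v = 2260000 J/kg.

T_f ≈ 85.5 °C

Taking heat into each body as positive, Σ m c ΔT = 0:
condense steam: −0.0437×2260000 = −98762
  condensate cools 100→T: 0.0437×4180×(T − 100) = 182.67(T − 100)
  original water: 1228.9(T − 6.07)
  cup: 48.35(T − 6.07)
1459.9 T = 98762 + 18267 + 7753 = 124782
T ≈ 85.47 °C, under the boiling point, so the assumption holds.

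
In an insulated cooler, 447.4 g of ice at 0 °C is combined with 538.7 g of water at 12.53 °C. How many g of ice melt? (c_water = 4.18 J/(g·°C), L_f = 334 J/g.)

Cooling the water to 0 °C releases 538.7×4.18×12.53 = 28215 J.
Melting all 447.4 g of ice would need 447.4×334 = 149432 J.
That's not enough to melt it all — equilibrium is at 0 °C with ice remaining.
Mass melted = 28215/334 ≈ 84.47 g.

m_melted ≈ 84.5 g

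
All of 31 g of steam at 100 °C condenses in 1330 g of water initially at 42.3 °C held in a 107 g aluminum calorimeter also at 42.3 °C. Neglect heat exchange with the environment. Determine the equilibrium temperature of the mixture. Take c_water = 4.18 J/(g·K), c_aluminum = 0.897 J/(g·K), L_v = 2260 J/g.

T_f ≈ 55.7 °C

Let T be the final temperature. ΣQ_i = 0:
latent heat released on condensation: 31·2260 = 70060
  condensate cools 100→T: 31·4.18·(T − 100) = 129.58(T − 100)
  original water: 5559.4(T − 42.3)
  cup: 95.98(T − 42.3)
5785 T = 70060 + 12958 + 239223 = 322241
T ≈ 55.70 °C, under the boiling point, so the assumption holds.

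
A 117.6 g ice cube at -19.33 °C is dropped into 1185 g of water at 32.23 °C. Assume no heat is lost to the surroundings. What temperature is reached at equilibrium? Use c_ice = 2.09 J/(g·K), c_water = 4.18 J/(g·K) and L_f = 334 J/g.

T_f ≈ 21.2 °C

Net heat exchanged in the isolated system is zero:
ice -19.33→0 °C: 117.6×2.09×19.33 = 4751; fusion: m_ice L_f = 117.6×334 = 39278; warm the meltwater: 491.57 T; water: 4953.3(T − 32.23)
5444.9 T = 159645 − 44029 = 115615
T ≈ 21.23 °C — above 0 °C, consistent with complete melting.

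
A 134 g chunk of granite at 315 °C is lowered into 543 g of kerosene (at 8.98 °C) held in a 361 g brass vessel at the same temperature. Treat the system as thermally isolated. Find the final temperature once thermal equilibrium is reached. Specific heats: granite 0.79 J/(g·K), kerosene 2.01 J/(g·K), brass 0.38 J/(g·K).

T_f is the heat-capacity-weighted average of the initial temperatures:
T_f = (105.86*315 + 1091.4*8.98 + 137.18*8.98) / (105.86 + 1091.4 + 137.18)
    = 44379 / 1334.5 ≈ 33.26 °C

T_f ≈ 33.3 °C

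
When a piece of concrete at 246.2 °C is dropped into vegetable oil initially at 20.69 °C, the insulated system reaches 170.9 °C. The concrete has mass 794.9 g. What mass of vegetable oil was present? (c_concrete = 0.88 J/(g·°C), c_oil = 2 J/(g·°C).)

Heat gained plus heat lost sum to zero:
794.9·0.88·(170.9 − 246.2) + m·2·(170.9 − 20.69) = 0
300.42 m = 52673
m = 52673/300.42 ≈ 175.3 g

m ≈ 175 g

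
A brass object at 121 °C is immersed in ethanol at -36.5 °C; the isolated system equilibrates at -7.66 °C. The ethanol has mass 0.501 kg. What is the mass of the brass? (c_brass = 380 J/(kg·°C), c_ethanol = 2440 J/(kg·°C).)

m ≈ 0.721 kg

Conservation of energy gives ΣQ = 0:
m×380×(-7.66 − 121) + 0.501×2440×(-7.66 − (-36.5)) = 0
-48891 m = -35255
m = -35255/-48891 ≈ 0.7211 kg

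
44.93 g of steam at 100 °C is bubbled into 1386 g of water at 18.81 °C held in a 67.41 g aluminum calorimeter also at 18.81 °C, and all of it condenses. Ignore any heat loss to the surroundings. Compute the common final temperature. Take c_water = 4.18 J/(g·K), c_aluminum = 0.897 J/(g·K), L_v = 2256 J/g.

T_f ≈ 38.1 °C

Conservation of energy gives ΣQ = 0:
condense steam: −44.93·2256 = −101362; condensed water 100 °C→T: 187.81(T − 100); water warms: 1386·4.18·(T − 18.81) = 5793.5(T − 18.81); cup: 60.47(T − 18.81)
6041.8 T = 101362 + 18781 + 110113 = 230256
T ≈ 38.11 °C (< 100 °C, so full condensation is consistent).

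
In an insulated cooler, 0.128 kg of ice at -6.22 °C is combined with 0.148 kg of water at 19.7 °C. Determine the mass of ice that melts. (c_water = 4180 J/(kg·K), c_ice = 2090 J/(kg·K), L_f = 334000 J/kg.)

m_melted ≈ 0.0315 kg

Cooling the water to 0 °C releases 0.148×4180×19.7 = 12187 J.
Of that, 0.128×2090×6.22 = 1664 J goes to bring the ice to 0 °C, leaving 10523 J.
Fully melting the ice requires m_ice L_f = 0.128×334000 = 42752 J.
Since 10523 < 42752 J, not all the ice melts; equilibrium is at 0 °C.
Mass melted = 10523/334000 ≈ 0.03151 kg.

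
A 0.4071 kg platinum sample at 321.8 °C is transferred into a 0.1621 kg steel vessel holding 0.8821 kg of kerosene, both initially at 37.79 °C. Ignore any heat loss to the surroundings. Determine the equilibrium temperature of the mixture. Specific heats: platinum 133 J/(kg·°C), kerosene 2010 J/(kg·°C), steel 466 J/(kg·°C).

Net heat exchanged in the isolated system is zero:
0.4071·133·(T − 321.8) + 0.8821·2010·(T − 37.79) + 0.1621·466·(T − 37.79) = 0
54.14(T − 321.8) + 1773(T − 37.79) + 75.54(T − 37.79) = 0
1902.7 T = 87281
T = 87281 / 1902.7 = 45.9 °C

T_f ≈ 45.9 °C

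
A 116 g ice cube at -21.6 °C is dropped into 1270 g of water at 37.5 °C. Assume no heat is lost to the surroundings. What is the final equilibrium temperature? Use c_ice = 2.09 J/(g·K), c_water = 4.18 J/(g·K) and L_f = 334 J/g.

Let T be the final temperature. ΣQ_i = 0:
ice -21.6→0 °C: 116·2.09·21.6 = 5236.7
  melt ice: 116·334 = 38744
  meltwater 0→T: 116·4.18·T = 484.88 T
  water: 5308.6(T − 37.5)
5793.5 T = 199072 − 43981 = 155092
T ≈ 26.77 °C (positive, so assuming full melt was valid).

T_f ≈ 26.8 °C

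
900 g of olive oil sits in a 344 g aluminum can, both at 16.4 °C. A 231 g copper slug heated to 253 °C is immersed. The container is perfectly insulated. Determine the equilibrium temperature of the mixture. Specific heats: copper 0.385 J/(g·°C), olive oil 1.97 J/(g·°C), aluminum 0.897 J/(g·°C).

T_f = Σ m_i c_i T_i / Σ m_i c_i:
T_f = (88.94×253 + 1773×16.4 + 308.57×16.4) / (88.94 + 1773 + 308.57)
    = 56638 / 2170.5 ≈ 26.09 °C

T_f ≈ 26.1 °C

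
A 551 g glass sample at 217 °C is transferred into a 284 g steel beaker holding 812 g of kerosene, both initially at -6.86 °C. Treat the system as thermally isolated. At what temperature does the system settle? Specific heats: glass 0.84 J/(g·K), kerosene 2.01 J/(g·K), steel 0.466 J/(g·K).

Energy conservation, ΣQ = 0:
551·0.84·(T − 217) + 812·2.01·(T − (-6.86)) + 284·0.466·(T − (-6.86)) = 0
462.84(T − 217) + 1632.1(T − (-6.86)) + 132.34(T − (-6.86)) = 0
2227.3 T = 88332
T = 88332 / 2227.3 = 39.7 °C

T_f ≈ 39.7 °C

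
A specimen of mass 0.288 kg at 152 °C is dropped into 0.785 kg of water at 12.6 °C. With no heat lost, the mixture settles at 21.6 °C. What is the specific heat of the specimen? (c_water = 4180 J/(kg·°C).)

c ≈ 786 J/(kg·°C)

m_s c (T_s − T_f) = m_water c_water (T_f − T_0):
0.288·c·(152 − 21.6) = 0.785·4180·(21.6 − 12.6)
37.56 c = 29532  ⇒  c ≈ 786.4 J/(kg·°C)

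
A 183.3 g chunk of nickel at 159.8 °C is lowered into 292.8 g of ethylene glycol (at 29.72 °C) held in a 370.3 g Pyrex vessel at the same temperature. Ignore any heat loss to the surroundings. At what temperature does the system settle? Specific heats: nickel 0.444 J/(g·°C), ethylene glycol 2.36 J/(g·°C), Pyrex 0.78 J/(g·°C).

T_f ≈ 39.7 °C

With ΣQ=0 the equilibrium temperature is the m·c-weighted mean:
T_f = (81.39×159.8 + 691.01×29.72 + 288.83×29.72) / (81.39 + 691.01 + 288.83)
    = 42126 / 1061.2 ≈ 39.70 °C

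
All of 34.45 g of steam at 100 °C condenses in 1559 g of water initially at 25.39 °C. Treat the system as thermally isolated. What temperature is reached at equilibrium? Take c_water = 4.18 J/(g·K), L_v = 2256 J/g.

T_f ≈ 38.7 °C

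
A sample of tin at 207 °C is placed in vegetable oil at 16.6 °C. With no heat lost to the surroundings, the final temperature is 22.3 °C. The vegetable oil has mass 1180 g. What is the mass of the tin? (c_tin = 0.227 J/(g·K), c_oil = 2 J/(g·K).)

m ≈ 321 g

Energy conservation, ΣQ = 0:
m×0.227×(22.3 − 207) + 1180×2×(22.3 − 16.6) = 0
-41.93 m = -13452
m = -13452/-41.93 ≈ 320.8 g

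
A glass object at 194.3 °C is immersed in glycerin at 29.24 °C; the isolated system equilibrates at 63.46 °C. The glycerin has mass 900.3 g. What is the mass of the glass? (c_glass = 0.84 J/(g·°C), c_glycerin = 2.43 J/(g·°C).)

Conservation of energy gives ΣQ = 0:
m·0.84·(63.46 − 194.3) + 900.3·2.43·(63.46 − 29.24) = 0
-109.91 m = -74864
m = -74864/-109.91 ≈ 681.2 g

m ≈ 681 g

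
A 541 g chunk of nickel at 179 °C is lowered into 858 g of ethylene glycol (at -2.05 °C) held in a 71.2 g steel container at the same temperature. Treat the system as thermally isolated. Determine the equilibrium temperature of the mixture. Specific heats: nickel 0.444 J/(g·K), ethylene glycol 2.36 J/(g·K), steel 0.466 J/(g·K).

T_f ≈ 16.9 °C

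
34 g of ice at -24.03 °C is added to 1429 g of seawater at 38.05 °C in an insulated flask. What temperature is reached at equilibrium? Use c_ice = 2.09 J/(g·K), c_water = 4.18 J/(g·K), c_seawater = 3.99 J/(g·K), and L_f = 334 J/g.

T_f ≈ 34.9 °C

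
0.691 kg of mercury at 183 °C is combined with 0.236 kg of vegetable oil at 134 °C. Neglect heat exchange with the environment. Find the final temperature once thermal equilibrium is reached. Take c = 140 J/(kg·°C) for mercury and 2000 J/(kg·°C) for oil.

T_f ≈ 142.3 °C

Let T be the final temperature. ΣQ_i = 0:
0.691*140*(T − 183) + 0.236*2000*(T − 134) = 0
568.74 T = 80951
T ≈ 142.33 °C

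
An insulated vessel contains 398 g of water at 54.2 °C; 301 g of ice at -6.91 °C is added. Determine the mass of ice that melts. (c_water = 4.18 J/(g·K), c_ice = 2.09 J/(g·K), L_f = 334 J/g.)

m_melted ≈ 257 g

Water can give up m c ΔT = 398×4.18×54.2 = 90169 J before reaching 0 °C.
Warming the ice to 0 °C takes 301×2.09×6.91 = 4347 J, leaving 85822 J for melting.
Fully melting the ice requires m_ice L_f = 301×334 = 100534 J.
Since 85822 < 100534 J, not all the ice melts; equilibrium is at 0 °C.
Mass melted = 85822/334 ≈ 257 g.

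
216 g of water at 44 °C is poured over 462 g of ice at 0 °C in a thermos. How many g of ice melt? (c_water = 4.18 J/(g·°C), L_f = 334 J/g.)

m_melted ≈ 119 g

Cooling the water to 0 °C releases 216·4.18·44 = 39727 J.
Fully melting the ice requires m_ice L_f = 462·334 = 154308 J.
39727 J < 154308 J, so only part of the ice melts and the system sits at 0 °C.
m_melted·334 = 39727  ⇒  m_melted ≈ 118.9 g.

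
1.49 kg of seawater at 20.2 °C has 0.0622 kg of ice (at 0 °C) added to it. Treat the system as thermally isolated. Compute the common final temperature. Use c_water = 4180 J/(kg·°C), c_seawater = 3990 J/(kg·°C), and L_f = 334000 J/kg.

T_f ≈ 16.0 °C

Sum of m c ΔT and latent-heat terms is zero:
fusion: m_ice L_f = 0.0622×334000 = 20775; warm the meltwater: 260 T; seawater: 5945.1(T − 20.2)
6205.1 T = 120091 − 20775 = 99316
T ≈ 16.01 °C (positive, so assuming full melt was valid).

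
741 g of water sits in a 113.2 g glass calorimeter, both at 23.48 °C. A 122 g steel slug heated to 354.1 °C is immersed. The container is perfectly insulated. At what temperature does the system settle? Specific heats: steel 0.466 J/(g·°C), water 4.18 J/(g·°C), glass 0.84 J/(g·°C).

Energy conservation, ΣQ = 0:
122×0.466×(T − 354.1) + 741×4.18×(T − 23.48) + 113.2×0.84×(T − 23.48) = 0
(56.85 + 3097.4 + 95.09) T = 56.85×354.1 + 3097.4×23.48 + 95.09×23.48
T ≈ 29.26 °C

T_f ≈ 29.3 °C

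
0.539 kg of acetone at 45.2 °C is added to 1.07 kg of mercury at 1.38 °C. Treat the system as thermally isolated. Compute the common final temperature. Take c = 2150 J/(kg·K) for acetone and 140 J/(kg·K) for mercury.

Heat lost by the acetone equals heat gained by the mercury:
0.539×2150×(45.2 − T) = 1.07×140×(T − 1.38)
1158.9(45.2 − T) = 149.8(T − 1.38)
1308.7 T = 52587  ⇒  T ≈ 40.18 °C

T_f ≈ 40.2 °C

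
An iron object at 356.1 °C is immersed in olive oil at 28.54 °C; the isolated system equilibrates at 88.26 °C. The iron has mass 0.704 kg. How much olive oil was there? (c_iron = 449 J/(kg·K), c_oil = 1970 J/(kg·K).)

m ≈ 0.72 kg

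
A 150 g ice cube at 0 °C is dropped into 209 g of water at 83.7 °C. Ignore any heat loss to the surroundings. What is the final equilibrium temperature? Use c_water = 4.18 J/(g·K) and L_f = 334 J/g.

Sum of m c ΔT and latent-heat terms is zero:
fusion: m_ice L_f = 150×334 = 50100
  meltwater 0→T: 150×4.18×T = 627 T
  water cools: 209×4.18×(T − 83.7) = 873.62(T − 83.7)
1500.6 T = 73122 − 50100 = 23022
T ≈ 15.34 °C — above 0 °C, consistent with complete melting.

T_f ≈ 15.3 °C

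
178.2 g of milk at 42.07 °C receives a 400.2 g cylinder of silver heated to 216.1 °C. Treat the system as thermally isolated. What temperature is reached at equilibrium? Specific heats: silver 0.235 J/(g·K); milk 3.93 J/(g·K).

T_f ≈ 62.7 °C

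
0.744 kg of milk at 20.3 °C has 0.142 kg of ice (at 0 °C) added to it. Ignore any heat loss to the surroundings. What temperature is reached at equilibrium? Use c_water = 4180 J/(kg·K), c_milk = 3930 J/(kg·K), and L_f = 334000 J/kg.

T_f ≈ 3.4 °C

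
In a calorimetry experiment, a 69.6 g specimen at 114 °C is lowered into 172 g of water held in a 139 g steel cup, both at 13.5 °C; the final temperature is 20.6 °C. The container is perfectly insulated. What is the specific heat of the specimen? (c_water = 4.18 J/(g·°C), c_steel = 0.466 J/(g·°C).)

c ≈ 0.856 J/(g·°C)

Energy conservation, ΣQ = 0:
69.6×c×(20.6 − 114) + 172×4.18×(20.6 − 13.5) + 139×0.466×(20.6 − 13.5) = 0
-6500.6 c = -5564.5
c = -5564.5/-6500.6 ≈ 0.856 J/(g·°C)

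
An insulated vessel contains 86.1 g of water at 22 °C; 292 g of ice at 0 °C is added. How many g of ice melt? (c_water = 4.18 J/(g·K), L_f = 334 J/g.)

Cooling the water to 0 °C releases 86.1×4.18×22 = 7917.8 J.
Fully melting the ice requires m_ice L_f = 292×334 = 97528 J.
That's not enough to melt it all — equilibrium is at 0 °C with ice remaining.
Mass melted = 7917.8/334 ≈ 23.71 g.

m_melted ≈ 23.7 g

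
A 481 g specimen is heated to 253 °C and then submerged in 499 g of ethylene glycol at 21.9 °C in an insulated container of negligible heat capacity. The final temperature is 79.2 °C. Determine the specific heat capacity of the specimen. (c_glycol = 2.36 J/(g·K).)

c ≈ 0.807 J/(g·K)

Heat lost by the specimen = heat gained by the glycol:
481·c·(253 − 79.2) = 499·2.36·(79.2 − 21.9)
83598 c = 67479  ⇒  c ≈ 0.8072 J/(g·K)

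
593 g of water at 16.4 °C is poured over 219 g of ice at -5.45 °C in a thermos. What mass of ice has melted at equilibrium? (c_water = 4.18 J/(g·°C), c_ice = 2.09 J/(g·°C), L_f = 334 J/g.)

m_melted ≈ 114 g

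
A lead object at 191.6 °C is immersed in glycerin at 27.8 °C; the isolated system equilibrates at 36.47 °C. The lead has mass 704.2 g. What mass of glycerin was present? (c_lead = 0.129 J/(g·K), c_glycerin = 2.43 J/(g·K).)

m ≈ 669 g

|Q_lead| = |Q_glycerin|:
704.2·0.129·(191.6 − 36.47) = m·2.43·(36.47 − 27.8)
21.07 m = 14092  ⇒  m ≈ 668.9 g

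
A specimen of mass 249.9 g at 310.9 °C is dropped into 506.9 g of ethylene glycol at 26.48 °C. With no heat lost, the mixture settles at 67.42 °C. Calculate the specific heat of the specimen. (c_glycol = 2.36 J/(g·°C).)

c ≈ 0.805 J/(g·°C)

Heat gained plus heat lost sum to zero:
249.9·c·(67.42 − 310.9) + 506.9·2.36·(67.42 − 26.48) = 0
-60846 c = -48976
c = -48976/-60846 ≈ 0.8049 J/(g·°C)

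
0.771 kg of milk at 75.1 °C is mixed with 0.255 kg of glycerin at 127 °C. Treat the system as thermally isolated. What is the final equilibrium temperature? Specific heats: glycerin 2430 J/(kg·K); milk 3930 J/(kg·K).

T_f ≈ 83.9 °C

T_f is the heat-capacity-weighted average of the initial temperatures:
T_f = (619.65×127 + 3030×75.1) / (619.65 + 3030)
    = 306251 / 3649.7 ≈ 83.91 °C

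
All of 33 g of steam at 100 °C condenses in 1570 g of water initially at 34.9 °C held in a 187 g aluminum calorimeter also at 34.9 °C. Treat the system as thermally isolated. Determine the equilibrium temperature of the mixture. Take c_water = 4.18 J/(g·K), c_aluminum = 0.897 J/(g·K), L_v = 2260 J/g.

T_f ≈ 47.1 °C

Energy balance with sensible and latent terms:
steam→water at 100 °C releases m L_v = 33·2260 = 74580
  condensed water 100 °C→T: 137.94(T − 100)
  water warms: 1570·4.18·(T − 34.9) = 6562.6(T − 34.9)
  aluminum cup: 187·0.897·(T − 34.9) = 167.74(T − 34.9)
6868.3 T = 74580 + 13794 + 234889 = 323263
T ≈ 47.07 °C (< 100 °C, so full condensation is consistent).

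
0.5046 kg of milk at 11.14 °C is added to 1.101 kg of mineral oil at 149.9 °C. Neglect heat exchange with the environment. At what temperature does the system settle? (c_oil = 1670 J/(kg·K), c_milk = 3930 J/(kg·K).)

T_f ≈ 77.9 °C

With ΣQ=0 the equilibrium temperature is the m·c-weighted mean:
T_f = (1838.7*149.9 + 1983.1*11.14) / (1838.7 + 1983.1)
    = 297708 / 3821.7 ≈ 77.90 °C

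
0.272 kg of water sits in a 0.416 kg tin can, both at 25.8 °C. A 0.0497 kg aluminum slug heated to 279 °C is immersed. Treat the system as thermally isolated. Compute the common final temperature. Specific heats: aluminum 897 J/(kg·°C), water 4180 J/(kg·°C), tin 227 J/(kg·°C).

Let T be the final temperature. ΣQ_i = 0:
0.0497*897*(T − 279) + 0.272*4180*(T − 25.8) + 0.416*227*(T − 25.8) = 0
1276 T = 44208
T = 44208 / 1276 = 34.6 °C

T_f ≈ 34.6 °C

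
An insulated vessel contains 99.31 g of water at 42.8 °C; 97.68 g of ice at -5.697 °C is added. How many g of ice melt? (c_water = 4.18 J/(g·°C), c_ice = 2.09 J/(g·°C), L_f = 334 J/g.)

m_melted ≈ 49.7 g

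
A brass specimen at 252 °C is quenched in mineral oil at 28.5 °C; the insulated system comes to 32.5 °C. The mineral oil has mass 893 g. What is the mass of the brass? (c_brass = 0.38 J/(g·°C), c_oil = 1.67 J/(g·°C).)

Setting the total heat transfer to zero:
m·0.38·(32.5 − 252) + 893·1.67·(32.5 − 28.5) = 0
-83.41 m = -5965.2
m = -5965.2/-83.41 ≈ 71.52 g

m ≈ 71.5 g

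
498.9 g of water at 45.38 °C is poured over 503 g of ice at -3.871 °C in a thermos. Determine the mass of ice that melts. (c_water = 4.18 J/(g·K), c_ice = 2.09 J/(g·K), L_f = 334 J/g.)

m_melted ≈ 271 g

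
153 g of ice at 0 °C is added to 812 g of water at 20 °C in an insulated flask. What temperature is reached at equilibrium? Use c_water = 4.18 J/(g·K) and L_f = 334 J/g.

T_f ≈ 4.2 °C

Energy balance with sensible and latent terms:
melt ice: 153·334 = 51102; meltwater 0→T: 153·4.18·T = 639.54 T; water cools: 812·4.18·(T − 20) = 3394.2(T − 20)
4033.7 T = 67883 − 51102 = 16781
T ≈ 4.16 °C. Since T > 0 °C, the all-ice-melts assumption holds.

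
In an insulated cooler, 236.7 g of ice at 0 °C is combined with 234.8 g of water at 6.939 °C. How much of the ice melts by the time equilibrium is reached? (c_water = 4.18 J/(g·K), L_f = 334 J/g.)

Cooling the water to 0 °C releases 234.8×4.18×6.939 = 6810.4 J.
Melting all 236.7 g of ice would need 236.7×334 = 79058 J.
That's not enough to melt it all — equilibrium is at 0 °C with ice remaining.
m_melted×334 = 6810.4  ⇒  m_melted ≈ 20.39 g.

m_melted ≈ 20.4 g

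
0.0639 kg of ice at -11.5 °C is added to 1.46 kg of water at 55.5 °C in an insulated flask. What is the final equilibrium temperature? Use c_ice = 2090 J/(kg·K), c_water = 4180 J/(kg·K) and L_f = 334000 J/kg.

T_f ≈ 49.6 °C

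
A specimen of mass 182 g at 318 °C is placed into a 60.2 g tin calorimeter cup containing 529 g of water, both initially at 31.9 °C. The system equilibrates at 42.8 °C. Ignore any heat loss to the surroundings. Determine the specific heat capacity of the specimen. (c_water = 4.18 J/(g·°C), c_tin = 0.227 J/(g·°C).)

Conservation of energy gives ΣQ = 0:
182·c·(42.8 − 318) + 529·4.18·(42.8 − 31.9) + 60.2·0.227·(42.8 − 31.9) = 0
-50086 c = -24251
c = -24251/-50086 ≈ 0.4842 J/(g·°C)

c ≈ 0.484 J/(g·°C)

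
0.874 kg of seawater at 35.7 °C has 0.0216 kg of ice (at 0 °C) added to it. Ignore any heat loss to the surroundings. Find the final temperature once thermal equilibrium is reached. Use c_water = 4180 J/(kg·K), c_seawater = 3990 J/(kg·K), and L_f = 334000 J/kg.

T_f ≈ 32.8 °C

Net heat exchanged in the isolated system is zero:
latent heat to melt: 0.0216×334000 = 7214.4
  warm the meltwater: 90.29 T
  seawater cools: 0.874×3990×(T − 35.7) = 3487.3(T − 35.7)
3577.5 T = 124495 − 7214.4 = 117281
T ≈ 32.78 °C — above 0 °C, consistent with complete melting.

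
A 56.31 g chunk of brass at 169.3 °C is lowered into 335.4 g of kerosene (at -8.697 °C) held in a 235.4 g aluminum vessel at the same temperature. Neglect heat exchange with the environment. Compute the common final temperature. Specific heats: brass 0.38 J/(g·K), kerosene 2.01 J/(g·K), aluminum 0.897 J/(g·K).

T_f is the heat-capacity-weighted average of the initial temperatures:
T_f = (21.4·169.3 + 674.15·(-8.697) + 211.15·(-8.697)) / (21.4 + 674.15 + 211.15)
    = -4076.9 / 906.71 ≈ -4.50 °C

T_f ≈ -4.5 °C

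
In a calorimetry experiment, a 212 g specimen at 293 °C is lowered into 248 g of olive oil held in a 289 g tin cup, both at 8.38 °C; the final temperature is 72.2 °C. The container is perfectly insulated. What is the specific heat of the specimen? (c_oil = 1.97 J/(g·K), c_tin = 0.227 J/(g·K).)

c ≈ 0.756 J/(g·K)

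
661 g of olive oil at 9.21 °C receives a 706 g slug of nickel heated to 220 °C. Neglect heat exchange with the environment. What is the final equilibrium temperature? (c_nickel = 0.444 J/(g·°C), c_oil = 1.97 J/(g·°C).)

T_f ≈ 50.1 °C

Let T be the final temperature. ΣQ_i = 0:
706·0.444·(T − 220) + 661·1.97·(T − 9.21) = 0
1615.6 T = 80955
T = 80955/1615.6 ≈ 50.11 °C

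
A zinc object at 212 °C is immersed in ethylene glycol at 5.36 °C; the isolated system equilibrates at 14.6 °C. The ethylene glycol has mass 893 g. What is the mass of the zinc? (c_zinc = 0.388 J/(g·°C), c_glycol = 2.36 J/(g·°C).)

m ≈ 254 g

Let T be the final temperature. ΣQ_i = 0:
m×0.388×(14.6 − 212) + 893×2.36×(14.6 − 5.36) = 0
-76.59 m = -19473
m = -19473/-76.59 ≈ 254.2 g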